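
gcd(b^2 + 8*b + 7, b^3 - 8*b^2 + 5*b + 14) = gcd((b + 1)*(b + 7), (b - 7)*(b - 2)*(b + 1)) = b + 1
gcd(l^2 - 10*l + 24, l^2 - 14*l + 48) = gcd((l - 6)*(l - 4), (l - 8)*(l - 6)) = l - 6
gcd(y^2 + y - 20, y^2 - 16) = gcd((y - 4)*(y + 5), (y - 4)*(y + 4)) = y - 4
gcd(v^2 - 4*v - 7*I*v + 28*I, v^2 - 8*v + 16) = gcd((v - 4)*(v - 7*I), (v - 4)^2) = v - 4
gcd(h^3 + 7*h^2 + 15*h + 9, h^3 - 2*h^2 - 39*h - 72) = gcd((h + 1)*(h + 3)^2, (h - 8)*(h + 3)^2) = h^2 + 6*h + 9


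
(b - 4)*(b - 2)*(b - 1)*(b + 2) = b^4 - 5*b^3 + 20*b - 16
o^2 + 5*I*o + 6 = (o - I)*(o + 6*I)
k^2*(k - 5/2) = k^3 - 5*k^2/2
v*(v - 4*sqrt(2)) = v^2 - 4*sqrt(2)*v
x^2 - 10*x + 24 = (x - 6)*(x - 4)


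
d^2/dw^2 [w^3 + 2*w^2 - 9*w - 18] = 6*w + 4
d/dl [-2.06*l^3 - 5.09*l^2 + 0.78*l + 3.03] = -6.18*l^2 - 10.18*l + 0.78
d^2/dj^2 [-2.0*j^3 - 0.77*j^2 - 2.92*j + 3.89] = -12.0*j - 1.54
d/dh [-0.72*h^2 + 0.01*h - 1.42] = 0.01 - 1.44*h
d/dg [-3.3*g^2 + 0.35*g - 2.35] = 0.35 - 6.6*g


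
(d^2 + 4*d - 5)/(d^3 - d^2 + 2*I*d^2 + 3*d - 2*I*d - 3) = (d + 5)/(d^2 + 2*I*d + 3)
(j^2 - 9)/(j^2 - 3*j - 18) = (j - 3)/(j - 6)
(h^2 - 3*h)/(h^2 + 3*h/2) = 2*(h - 3)/(2*h + 3)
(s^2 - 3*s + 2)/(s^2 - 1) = (s - 2)/(s + 1)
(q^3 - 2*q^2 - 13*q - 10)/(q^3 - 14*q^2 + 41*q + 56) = (q^2 - 3*q - 10)/(q^2 - 15*q + 56)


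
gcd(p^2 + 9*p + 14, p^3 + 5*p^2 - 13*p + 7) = p + 7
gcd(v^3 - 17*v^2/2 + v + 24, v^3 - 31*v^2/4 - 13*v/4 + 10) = v - 8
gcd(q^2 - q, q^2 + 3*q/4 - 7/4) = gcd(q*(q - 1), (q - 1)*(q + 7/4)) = q - 1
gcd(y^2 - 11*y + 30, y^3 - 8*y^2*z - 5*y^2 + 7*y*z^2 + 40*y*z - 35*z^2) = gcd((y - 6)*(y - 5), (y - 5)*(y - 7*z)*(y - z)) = y - 5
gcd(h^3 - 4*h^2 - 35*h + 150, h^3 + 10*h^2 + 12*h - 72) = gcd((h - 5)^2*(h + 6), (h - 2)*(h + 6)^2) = h + 6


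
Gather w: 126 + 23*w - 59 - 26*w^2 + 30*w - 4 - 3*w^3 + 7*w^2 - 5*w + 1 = -3*w^3 - 19*w^2 + 48*w + 64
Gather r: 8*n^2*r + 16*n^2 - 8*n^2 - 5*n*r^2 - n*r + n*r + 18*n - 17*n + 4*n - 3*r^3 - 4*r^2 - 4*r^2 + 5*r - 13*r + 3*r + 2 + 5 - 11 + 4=8*n^2 + 5*n - 3*r^3 + r^2*(-5*n - 8) + r*(8*n^2 - 5)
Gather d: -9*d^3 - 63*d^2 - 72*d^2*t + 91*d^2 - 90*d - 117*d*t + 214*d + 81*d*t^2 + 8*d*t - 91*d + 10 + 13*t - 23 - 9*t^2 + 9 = -9*d^3 + d^2*(28 - 72*t) + d*(81*t^2 - 109*t + 33) - 9*t^2 + 13*t - 4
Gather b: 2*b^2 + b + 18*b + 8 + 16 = 2*b^2 + 19*b + 24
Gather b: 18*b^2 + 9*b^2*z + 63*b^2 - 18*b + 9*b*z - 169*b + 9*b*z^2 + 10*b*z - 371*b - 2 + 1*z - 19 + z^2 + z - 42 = b^2*(9*z + 81) + b*(9*z^2 + 19*z - 558) + z^2 + 2*z - 63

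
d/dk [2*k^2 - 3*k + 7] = 4*k - 3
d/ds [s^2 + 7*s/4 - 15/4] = 2*s + 7/4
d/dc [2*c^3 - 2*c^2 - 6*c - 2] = 6*c^2 - 4*c - 6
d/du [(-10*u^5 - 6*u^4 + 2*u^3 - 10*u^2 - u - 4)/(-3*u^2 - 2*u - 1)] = (90*u^6 + 116*u^5 + 80*u^4 + 16*u^3 + 11*u^2 - 4*u - 7)/(9*u^4 + 12*u^3 + 10*u^2 + 4*u + 1)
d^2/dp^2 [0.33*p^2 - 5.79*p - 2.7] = 0.660000000000000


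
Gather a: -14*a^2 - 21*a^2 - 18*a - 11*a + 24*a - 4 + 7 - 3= -35*a^2 - 5*a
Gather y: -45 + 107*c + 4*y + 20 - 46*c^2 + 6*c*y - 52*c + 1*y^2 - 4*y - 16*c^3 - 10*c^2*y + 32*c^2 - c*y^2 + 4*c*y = -16*c^3 - 14*c^2 + 55*c + y^2*(1 - c) + y*(-10*c^2 + 10*c) - 25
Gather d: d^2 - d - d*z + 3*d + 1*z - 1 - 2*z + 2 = d^2 + d*(2 - z) - z + 1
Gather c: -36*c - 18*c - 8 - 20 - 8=-54*c - 36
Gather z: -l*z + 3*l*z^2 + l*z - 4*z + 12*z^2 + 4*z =z^2*(3*l + 12)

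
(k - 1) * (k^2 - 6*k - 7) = k^3 - 7*k^2 - k + 7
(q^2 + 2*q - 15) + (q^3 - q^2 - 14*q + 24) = q^3 - 12*q + 9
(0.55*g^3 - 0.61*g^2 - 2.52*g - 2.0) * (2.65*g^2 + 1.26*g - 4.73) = 1.4575*g^5 - 0.9235*g^4 - 10.0481*g^3 - 5.5899*g^2 + 9.3996*g + 9.46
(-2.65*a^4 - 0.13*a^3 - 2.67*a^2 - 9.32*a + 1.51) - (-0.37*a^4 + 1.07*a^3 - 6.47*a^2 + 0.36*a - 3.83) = -2.28*a^4 - 1.2*a^3 + 3.8*a^2 - 9.68*a + 5.34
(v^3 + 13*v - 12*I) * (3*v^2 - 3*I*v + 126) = 3*v^5 - 3*I*v^4 + 165*v^3 - 75*I*v^2 + 1602*v - 1512*I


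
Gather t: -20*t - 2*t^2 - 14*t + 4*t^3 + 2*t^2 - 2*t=4*t^3 - 36*t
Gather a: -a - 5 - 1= -a - 6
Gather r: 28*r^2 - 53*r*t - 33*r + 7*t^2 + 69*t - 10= 28*r^2 + r*(-53*t - 33) + 7*t^2 + 69*t - 10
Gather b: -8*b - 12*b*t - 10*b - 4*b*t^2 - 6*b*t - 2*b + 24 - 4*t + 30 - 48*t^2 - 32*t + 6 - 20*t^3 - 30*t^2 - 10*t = b*(-4*t^2 - 18*t - 20) - 20*t^3 - 78*t^2 - 46*t + 60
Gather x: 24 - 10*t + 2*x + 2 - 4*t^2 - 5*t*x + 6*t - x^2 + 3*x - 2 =-4*t^2 - 4*t - x^2 + x*(5 - 5*t) + 24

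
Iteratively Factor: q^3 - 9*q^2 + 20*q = (q)*(q^2 - 9*q + 20) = q*(q - 5)*(q - 4)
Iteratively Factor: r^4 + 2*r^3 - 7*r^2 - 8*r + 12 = (r - 2)*(r^3 + 4*r^2 + r - 6) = (r - 2)*(r + 3)*(r^2 + r - 2) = (r - 2)*(r + 2)*(r + 3)*(r - 1)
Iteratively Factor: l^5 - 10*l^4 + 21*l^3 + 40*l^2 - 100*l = (l - 5)*(l^4 - 5*l^3 - 4*l^2 + 20*l) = (l - 5)*(l + 2)*(l^3 - 7*l^2 + 10*l) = (l - 5)*(l - 2)*(l + 2)*(l^2 - 5*l) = l*(l - 5)*(l - 2)*(l + 2)*(l - 5)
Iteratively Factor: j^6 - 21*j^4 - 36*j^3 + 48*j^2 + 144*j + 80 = (j + 2)*(j^5 - 2*j^4 - 17*j^3 - 2*j^2 + 52*j + 40) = (j + 2)^2*(j^4 - 4*j^3 - 9*j^2 + 16*j + 20) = (j + 1)*(j + 2)^2*(j^3 - 5*j^2 - 4*j + 20) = (j - 5)*(j + 1)*(j + 2)^2*(j^2 - 4) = (j - 5)*(j - 2)*(j + 1)*(j + 2)^2*(j + 2)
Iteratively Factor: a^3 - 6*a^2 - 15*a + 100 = (a - 5)*(a^2 - a - 20) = (a - 5)^2*(a + 4)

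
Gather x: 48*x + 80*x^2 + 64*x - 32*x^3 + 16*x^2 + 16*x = -32*x^3 + 96*x^2 + 128*x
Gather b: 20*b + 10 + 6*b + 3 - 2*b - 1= 24*b + 12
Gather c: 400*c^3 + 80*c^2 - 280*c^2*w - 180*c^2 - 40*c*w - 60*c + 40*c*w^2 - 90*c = 400*c^3 + c^2*(-280*w - 100) + c*(40*w^2 - 40*w - 150)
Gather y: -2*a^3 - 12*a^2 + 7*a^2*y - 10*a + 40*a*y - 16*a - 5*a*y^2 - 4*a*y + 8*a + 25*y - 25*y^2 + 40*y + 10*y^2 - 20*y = -2*a^3 - 12*a^2 - 18*a + y^2*(-5*a - 15) + y*(7*a^2 + 36*a + 45)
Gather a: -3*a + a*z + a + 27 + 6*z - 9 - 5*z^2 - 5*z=a*(z - 2) - 5*z^2 + z + 18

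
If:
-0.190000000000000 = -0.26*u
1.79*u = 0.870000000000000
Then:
No Solution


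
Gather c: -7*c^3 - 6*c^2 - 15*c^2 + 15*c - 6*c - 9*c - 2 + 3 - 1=-7*c^3 - 21*c^2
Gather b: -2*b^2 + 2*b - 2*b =-2*b^2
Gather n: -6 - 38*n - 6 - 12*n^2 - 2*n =-12*n^2 - 40*n - 12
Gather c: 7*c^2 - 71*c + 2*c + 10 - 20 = 7*c^2 - 69*c - 10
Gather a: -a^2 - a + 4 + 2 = -a^2 - a + 6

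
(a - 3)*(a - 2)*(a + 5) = a^3 - 19*a + 30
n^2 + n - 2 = (n - 1)*(n + 2)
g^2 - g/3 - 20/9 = (g - 5/3)*(g + 4/3)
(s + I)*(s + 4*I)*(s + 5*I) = s^3 + 10*I*s^2 - 29*s - 20*I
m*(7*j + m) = 7*j*m + m^2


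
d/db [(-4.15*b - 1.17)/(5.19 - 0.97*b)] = (117.674946 - 21.993198*b)/(0.97*b - 5.19)^3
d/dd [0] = 0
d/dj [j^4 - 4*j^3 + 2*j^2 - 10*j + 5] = 4*j^3 - 12*j^2 + 4*j - 10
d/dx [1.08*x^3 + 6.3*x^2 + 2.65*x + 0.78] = 3.24*x^2 + 12.6*x + 2.65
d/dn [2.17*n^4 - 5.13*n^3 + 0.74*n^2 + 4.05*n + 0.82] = 8.68*n^3 - 15.39*n^2 + 1.48*n + 4.05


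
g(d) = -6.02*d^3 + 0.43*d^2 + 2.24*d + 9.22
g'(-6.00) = -653.08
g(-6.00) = 1311.58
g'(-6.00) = -653.08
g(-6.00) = 1311.58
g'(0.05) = 2.24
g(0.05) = 9.33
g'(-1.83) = -59.81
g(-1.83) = 43.45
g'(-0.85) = -11.54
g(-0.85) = 11.32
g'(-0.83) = -10.92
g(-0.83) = 11.10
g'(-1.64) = -47.74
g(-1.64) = 33.26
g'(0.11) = 2.12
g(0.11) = 9.46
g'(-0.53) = -3.29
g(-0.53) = 9.05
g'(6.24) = -695.61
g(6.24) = -1422.74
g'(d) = -18.06*d^2 + 0.86*d + 2.24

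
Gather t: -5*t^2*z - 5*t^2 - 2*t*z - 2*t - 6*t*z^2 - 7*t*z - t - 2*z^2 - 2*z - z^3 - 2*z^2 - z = t^2*(-5*z - 5) + t*(-6*z^2 - 9*z - 3) - z^3 - 4*z^2 - 3*z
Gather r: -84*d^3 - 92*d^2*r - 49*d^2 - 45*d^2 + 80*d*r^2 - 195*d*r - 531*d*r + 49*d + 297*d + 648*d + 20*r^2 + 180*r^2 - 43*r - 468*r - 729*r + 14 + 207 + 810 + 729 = -84*d^3 - 94*d^2 + 994*d + r^2*(80*d + 200) + r*(-92*d^2 - 726*d - 1240) + 1760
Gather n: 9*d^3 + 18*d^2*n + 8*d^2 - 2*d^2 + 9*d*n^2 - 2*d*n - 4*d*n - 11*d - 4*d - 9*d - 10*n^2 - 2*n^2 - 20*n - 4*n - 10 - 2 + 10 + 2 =9*d^3 + 6*d^2 - 24*d + n^2*(9*d - 12) + n*(18*d^2 - 6*d - 24)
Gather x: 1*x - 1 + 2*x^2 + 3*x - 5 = 2*x^2 + 4*x - 6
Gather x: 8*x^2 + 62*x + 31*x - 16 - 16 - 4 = 8*x^2 + 93*x - 36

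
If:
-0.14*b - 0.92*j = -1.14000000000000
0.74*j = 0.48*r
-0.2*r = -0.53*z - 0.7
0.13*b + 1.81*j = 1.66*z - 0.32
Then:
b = -2336.42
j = 356.78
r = 550.04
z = 206.24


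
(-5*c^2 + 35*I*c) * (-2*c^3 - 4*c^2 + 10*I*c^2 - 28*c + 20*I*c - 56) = 10*c^5 + 20*c^4 - 120*I*c^4 - 210*c^3 - 240*I*c^3 - 420*c^2 - 980*I*c^2 - 1960*I*c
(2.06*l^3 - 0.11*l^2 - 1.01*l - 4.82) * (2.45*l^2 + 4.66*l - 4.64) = 5.047*l^5 + 9.3301*l^4 - 12.5455*l^3 - 16.0052*l^2 - 17.7748*l + 22.3648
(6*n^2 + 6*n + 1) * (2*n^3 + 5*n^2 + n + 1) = 12*n^5 + 42*n^4 + 38*n^3 + 17*n^2 + 7*n + 1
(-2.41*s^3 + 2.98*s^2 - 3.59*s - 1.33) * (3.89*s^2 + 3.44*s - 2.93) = -9.3749*s^5 + 3.3018*s^4 + 3.3474*s^3 - 26.2547*s^2 + 5.9435*s + 3.8969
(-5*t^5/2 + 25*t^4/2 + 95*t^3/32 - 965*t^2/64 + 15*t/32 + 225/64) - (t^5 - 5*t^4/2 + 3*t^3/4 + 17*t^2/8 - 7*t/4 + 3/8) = -7*t^5/2 + 15*t^4 + 71*t^3/32 - 1101*t^2/64 + 71*t/32 + 201/64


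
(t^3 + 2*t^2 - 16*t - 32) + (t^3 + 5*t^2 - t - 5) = 2*t^3 + 7*t^2 - 17*t - 37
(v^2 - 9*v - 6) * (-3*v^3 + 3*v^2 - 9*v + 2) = -3*v^5 + 30*v^4 - 18*v^3 + 65*v^2 + 36*v - 12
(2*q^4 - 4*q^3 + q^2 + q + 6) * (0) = 0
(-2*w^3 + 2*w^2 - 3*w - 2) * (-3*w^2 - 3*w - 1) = 6*w^5 + 5*w^3 + 13*w^2 + 9*w + 2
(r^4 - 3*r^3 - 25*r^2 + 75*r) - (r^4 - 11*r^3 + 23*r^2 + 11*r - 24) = 8*r^3 - 48*r^2 + 64*r + 24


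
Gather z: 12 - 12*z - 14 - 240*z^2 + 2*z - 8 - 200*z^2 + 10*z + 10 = -440*z^2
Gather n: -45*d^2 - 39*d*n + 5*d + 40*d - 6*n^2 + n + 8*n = -45*d^2 + 45*d - 6*n^2 + n*(9 - 39*d)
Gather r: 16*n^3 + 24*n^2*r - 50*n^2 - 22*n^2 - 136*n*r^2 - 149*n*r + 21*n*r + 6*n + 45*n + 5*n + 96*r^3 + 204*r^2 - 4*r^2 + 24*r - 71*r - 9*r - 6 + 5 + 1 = 16*n^3 - 72*n^2 + 56*n + 96*r^3 + r^2*(200 - 136*n) + r*(24*n^2 - 128*n - 56)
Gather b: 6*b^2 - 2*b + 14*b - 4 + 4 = 6*b^2 + 12*b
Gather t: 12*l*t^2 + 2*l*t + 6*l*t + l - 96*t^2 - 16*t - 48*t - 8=l + t^2*(12*l - 96) + t*(8*l - 64) - 8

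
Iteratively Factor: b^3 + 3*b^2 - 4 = (b + 2)*(b^2 + b - 2) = (b + 2)^2*(b - 1)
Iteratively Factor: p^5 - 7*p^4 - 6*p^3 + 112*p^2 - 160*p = (p)*(p^4 - 7*p^3 - 6*p^2 + 112*p - 160) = p*(p - 2)*(p^3 - 5*p^2 - 16*p + 80) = p*(p - 2)*(p + 4)*(p^2 - 9*p + 20) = p*(p - 4)*(p - 2)*(p + 4)*(p - 5)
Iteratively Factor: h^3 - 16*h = (h - 4)*(h^2 + 4*h) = (h - 4)*(h + 4)*(h)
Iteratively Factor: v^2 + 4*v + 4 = (v + 2)*(v + 2)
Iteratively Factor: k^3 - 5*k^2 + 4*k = (k - 1)*(k^2 - 4*k) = (k - 4)*(k - 1)*(k)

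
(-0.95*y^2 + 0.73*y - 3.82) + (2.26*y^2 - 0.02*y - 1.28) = 1.31*y^2 + 0.71*y - 5.1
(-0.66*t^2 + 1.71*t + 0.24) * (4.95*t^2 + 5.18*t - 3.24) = -3.267*t^4 + 5.0457*t^3 + 12.1842*t^2 - 4.2972*t - 0.7776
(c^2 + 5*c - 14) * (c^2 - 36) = c^4 + 5*c^3 - 50*c^2 - 180*c + 504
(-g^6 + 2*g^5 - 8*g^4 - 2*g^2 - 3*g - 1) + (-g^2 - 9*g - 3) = -g^6 + 2*g^5 - 8*g^4 - 3*g^2 - 12*g - 4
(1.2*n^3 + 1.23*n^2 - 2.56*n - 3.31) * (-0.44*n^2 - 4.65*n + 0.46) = -0.528*n^5 - 6.1212*n^4 - 4.0411*n^3 + 13.9262*n^2 + 14.2139*n - 1.5226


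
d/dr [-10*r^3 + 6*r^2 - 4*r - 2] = -30*r^2 + 12*r - 4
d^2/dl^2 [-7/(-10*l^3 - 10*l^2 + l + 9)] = 14*(-10*(3*l + 1)*(10*l^3 + 10*l^2 - l - 9) + (30*l^2 + 20*l - 1)^2)/(10*l^3 + 10*l^2 - l - 9)^3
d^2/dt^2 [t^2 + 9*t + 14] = 2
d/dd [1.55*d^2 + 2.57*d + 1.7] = 3.1*d + 2.57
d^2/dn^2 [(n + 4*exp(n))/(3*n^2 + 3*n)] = 2*(2*n^4*exp(n) - 4*n^3*exp(n) + n^3 + 2*n^2*exp(n) + 8*n*exp(n) + 4*exp(n))/(3*n^3*(n^3 + 3*n^2 + 3*n + 1))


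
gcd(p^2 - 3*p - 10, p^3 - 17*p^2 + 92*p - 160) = p - 5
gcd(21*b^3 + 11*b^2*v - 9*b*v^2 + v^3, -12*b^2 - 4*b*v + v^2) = 1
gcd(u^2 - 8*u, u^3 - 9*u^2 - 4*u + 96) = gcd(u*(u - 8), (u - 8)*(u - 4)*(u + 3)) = u - 8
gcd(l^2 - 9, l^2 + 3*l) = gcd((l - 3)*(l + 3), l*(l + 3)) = l + 3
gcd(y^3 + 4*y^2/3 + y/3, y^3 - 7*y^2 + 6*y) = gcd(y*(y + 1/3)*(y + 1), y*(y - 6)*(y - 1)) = y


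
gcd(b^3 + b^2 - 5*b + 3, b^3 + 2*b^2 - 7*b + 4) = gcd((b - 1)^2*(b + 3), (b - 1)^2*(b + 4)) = b^2 - 2*b + 1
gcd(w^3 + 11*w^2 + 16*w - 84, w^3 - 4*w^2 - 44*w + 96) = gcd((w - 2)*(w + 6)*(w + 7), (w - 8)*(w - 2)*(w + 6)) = w^2 + 4*w - 12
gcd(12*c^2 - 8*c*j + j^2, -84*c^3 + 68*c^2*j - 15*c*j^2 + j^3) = 12*c^2 - 8*c*j + j^2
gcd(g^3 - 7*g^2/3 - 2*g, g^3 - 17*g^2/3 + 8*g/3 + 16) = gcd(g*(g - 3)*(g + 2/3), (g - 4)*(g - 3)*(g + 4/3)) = g - 3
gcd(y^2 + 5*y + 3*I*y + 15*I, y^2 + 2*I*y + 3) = y + 3*I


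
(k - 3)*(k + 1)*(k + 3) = k^3 + k^2 - 9*k - 9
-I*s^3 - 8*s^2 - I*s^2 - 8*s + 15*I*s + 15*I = (s - 5*I)*(s - 3*I)*(-I*s - I)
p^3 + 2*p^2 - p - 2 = (p - 1)*(p + 1)*(p + 2)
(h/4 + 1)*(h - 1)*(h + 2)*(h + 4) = h^4/4 + 9*h^3/4 + 11*h^2/2 - 8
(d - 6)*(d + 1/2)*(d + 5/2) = d^3 - 3*d^2 - 67*d/4 - 15/2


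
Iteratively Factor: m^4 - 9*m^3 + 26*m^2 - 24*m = (m - 2)*(m^3 - 7*m^2 + 12*m) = m*(m - 2)*(m^2 - 7*m + 12) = m*(m - 3)*(m - 2)*(m - 4)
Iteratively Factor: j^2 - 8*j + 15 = (j - 5)*(j - 3)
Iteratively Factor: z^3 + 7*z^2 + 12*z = (z + 3)*(z^2 + 4*z) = (z + 3)*(z + 4)*(z)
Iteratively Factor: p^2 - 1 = (p + 1)*(p - 1)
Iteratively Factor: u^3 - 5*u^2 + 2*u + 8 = (u + 1)*(u^2 - 6*u + 8) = (u - 4)*(u + 1)*(u - 2)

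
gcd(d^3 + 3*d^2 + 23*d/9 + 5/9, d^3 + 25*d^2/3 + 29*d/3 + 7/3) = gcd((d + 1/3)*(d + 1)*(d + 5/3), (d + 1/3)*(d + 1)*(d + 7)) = d^2 + 4*d/3 + 1/3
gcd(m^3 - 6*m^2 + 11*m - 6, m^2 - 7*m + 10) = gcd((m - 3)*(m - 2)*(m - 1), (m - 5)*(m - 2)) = m - 2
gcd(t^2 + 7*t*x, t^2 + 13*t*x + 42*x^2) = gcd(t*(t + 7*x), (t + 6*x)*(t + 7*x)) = t + 7*x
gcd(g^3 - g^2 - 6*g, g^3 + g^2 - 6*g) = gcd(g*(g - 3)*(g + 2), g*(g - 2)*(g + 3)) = g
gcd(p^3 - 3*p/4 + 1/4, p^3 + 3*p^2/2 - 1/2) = p^2 + p/2 - 1/2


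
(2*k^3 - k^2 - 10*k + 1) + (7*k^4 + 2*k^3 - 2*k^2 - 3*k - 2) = 7*k^4 + 4*k^3 - 3*k^2 - 13*k - 1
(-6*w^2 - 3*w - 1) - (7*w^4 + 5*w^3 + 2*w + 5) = -7*w^4 - 5*w^3 - 6*w^2 - 5*w - 6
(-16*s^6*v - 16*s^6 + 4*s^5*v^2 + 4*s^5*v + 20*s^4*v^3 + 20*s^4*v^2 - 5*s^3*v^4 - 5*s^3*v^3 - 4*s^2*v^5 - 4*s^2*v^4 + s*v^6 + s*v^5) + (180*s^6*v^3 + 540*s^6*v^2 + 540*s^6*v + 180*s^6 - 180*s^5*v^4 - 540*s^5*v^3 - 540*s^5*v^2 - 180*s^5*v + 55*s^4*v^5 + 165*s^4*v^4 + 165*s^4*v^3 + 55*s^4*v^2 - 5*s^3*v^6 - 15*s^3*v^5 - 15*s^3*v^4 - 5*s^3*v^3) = 180*s^6*v^3 + 540*s^6*v^2 + 524*s^6*v + 164*s^6 - 180*s^5*v^4 - 540*s^5*v^3 - 536*s^5*v^2 - 176*s^5*v + 55*s^4*v^5 + 165*s^4*v^4 + 185*s^4*v^3 + 75*s^4*v^2 - 5*s^3*v^6 - 15*s^3*v^5 - 20*s^3*v^4 - 10*s^3*v^3 - 4*s^2*v^5 - 4*s^2*v^4 + s*v^6 + s*v^5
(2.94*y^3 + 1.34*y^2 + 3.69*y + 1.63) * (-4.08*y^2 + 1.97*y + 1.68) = -11.9952*y^5 + 0.324599999999999*y^4 - 7.4762*y^3 + 2.8701*y^2 + 9.4103*y + 2.7384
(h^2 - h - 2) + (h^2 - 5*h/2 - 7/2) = 2*h^2 - 7*h/2 - 11/2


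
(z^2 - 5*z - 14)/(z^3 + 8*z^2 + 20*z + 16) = (z - 7)/(z^2 + 6*z + 8)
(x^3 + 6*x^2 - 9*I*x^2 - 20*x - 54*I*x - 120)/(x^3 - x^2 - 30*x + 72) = (x^2 - 9*I*x - 20)/(x^2 - 7*x + 12)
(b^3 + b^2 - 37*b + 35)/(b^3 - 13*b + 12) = (b^2 + 2*b - 35)/(b^2 + b - 12)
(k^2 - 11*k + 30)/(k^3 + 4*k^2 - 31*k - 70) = (k - 6)/(k^2 + 9*k + 14)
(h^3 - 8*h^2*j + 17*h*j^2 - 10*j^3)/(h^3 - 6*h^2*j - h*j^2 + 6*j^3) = (h^2 - 7*h*j + 10*j^2)/(h^2 - 5*h*j - 6*j^2)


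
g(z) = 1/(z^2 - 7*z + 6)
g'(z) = (7 - 2*z)/(z^2 - 7*z + 6)^2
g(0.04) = 0.17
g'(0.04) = 0.21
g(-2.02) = 0.04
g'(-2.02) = 0.02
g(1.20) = -1.04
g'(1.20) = 4.99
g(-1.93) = 0.04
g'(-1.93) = 0.02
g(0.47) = 0.34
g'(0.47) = 0.71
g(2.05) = -0.24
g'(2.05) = 0.17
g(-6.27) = 0.01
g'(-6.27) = 0.00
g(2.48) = -0.19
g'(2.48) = 0.08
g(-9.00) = 0.01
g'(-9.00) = 0.00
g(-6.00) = 0.01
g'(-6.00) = 0.00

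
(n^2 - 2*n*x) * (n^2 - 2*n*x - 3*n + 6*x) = n^4 - 4*n^3*x - 3*n^3 + 4*n^2*x^2 + 12*n^2*x - 12*n*x^2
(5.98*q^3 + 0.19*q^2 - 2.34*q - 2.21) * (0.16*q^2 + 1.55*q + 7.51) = 0.9568*q^5 + 9.2994*q^4 + 44.8299*q^3 - 2.5537*q^2 - 20.9989*q - 16.5971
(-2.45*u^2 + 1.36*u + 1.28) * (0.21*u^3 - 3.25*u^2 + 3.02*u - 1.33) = -0.5145*u^5 + 8.2481*u^4 - 11.5502*u^3 + 3.2057*u^2 + 2.0568*u - 1.7024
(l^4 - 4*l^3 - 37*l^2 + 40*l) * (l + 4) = l^5 - 53*l^3 - 108*l^2 + 160*l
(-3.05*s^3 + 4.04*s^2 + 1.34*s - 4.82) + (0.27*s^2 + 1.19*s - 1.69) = -3.05*s^3 + 4.31*s^2 + 2.53*s - 6.51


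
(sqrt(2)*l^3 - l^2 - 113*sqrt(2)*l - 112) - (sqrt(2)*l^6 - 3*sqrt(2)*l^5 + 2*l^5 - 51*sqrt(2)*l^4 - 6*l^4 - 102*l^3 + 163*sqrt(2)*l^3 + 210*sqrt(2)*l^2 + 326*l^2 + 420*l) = -sqrt(2)*l^6 - 2*l^5 + 3*sqrt(2)*l^5 + 6*l^4 + 51*sqrt(2)*l^4 - 162*sqrt(2)*l^3 + 102*l^3 - 327*l^2 - 210*sqrt(2)*l^2 - 420*l - 113*sqrt(2)*l - 112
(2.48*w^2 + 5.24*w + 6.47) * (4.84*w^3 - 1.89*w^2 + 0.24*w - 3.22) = 12.0032*w^5 + 20.6744*w^4 + 22.0064*w^3 - 18.9563*w^2 - 15.32*w - 20.8334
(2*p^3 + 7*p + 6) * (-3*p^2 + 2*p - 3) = -6*p^5 + 4*p^4 - 27*p^3 - 4*p^2 - 9*p - 18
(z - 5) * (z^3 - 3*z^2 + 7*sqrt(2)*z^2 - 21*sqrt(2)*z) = z^4 - 8*z^3 + 7*sqrt(2)*z^3 - 56*sqrt(2)*z^2 + 15*z^2 + 105*sqrt(2)*z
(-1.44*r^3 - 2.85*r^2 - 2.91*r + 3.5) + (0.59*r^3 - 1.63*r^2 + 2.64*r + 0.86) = -0.85*r^3 - 4.48*r^2 - 0.27*r + 4.36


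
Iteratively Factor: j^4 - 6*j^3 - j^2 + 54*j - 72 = (j - 4)*(j^3 - 2*j^2 - 9*j + 18) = (j - 4)*(j - 2)*(j^2 - 9) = (j - 4)*(j - 2)*(j + 3)*(j - 3)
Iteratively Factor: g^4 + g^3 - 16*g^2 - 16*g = (g)*(g^3 + g^2 - 16*g - 16) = g*(g - 4)*(g^2 + 5*g + 4) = g*(g - 4)*(g + 1)*(g + 4)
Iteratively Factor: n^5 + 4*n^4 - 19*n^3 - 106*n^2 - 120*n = (n + 2)*(n^4 + 2*n^3 - 23*n^2 - 60*n) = (n + 2)*(n + 3)*(n^3 - n^2 - 20*n) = (n + 2)*(n + 3)*(n + 4)*(n^2 - 5*n) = (n - 5)*(n + 2)*(n + 3)*(n + 4)*(n)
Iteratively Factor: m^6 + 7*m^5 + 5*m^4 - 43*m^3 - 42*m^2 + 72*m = (m + 3)*(m^5 + 4*m^4 - 7*m^3 - 22*m^2 + 24*m) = m*(m + 3)*(m^4 + 4*m^3 - 7*m^2 - 22*m + 24) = m*(m + 3)*(m + 4)*(m^3 - 7*m + 6) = m*(m - 1)*(m + 3)*(m + 4)*(m^2 + m - 6) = m*(m - 2)*(m - 1)*(m + 3)*(m + 4)*(m + 3)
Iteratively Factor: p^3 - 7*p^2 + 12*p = (p - 3)*(p^2 - 4*p) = p*(p - 3)*(p - 4)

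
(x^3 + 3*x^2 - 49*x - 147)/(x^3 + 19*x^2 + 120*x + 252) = (x^2 - 4*x - 21)/(x^2 + 12*x + 36)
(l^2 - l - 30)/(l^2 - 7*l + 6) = (l + 5)/(l - 1)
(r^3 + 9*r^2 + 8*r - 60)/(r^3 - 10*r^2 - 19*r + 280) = (r^2 + 4*r - 12)/(r^2 - 15*r + 56)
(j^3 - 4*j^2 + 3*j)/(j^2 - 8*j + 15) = j*(j - 1)/(j - 5)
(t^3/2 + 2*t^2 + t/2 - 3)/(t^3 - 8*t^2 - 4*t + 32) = (t^2 + 2*t - 3)/(2*(t^2 - 10*t + 16))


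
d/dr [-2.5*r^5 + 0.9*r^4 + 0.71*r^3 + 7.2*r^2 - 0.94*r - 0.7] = -12.5*r^4 + 3.6*r^3 + 2.13*r^2 + 14.4*r - 0.94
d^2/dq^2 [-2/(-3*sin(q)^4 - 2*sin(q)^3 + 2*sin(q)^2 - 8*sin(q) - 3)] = 4*(-72*sin(q)^8 - 69*sin(q)^7 + 108*sin(q)^6 + 124*sin(q)^5 + 18*sin(q)^4 + 67*sin(q)^3 - 38*sin(q)^2 - 54*sin(q) + 70)/(3*sin(q)^4 + 2*sin(q)^3 - 2*sin(q)^2 + 8*sin(q) + 3)^3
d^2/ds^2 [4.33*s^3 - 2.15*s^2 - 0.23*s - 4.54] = 25.98*s - 4.3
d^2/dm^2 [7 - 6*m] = 0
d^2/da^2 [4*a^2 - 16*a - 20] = 8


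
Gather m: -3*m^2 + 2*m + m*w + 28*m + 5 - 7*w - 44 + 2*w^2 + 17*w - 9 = -3*m^2 + m*(w + 30) + 2*w^2 + 10*w - 48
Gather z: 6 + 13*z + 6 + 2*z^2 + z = 2*z^2 + 14*z + 12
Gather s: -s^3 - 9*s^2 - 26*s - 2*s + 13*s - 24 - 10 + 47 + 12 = -s^3 - 9*s^2 - 15*s + 25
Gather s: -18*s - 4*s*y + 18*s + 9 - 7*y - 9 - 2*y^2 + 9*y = -4*s*y - 2*y^2 + 2*y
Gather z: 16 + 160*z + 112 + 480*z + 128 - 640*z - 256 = 0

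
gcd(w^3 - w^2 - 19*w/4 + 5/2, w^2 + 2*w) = w + 2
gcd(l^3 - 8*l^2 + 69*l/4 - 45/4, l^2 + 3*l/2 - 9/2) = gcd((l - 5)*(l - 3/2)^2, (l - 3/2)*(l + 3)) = l - 3/2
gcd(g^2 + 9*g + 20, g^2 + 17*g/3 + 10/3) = g + 5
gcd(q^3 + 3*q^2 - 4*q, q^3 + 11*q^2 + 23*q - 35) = q - 1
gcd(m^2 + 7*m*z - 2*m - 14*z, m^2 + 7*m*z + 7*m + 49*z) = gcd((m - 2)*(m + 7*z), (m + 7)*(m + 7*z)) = m + 7*z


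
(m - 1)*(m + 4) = m^2 + 3*m - 4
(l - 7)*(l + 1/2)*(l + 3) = l^3 - 7*l^2/2 - 23*l - 21/2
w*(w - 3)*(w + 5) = w^3 + 2*w^2 - 15*w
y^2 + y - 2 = (y - 1)*(y + 2)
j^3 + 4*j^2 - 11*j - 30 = (j - 3)*(j + 2)*(j + 5)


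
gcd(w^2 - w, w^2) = w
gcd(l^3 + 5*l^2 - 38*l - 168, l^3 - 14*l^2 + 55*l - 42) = l - 6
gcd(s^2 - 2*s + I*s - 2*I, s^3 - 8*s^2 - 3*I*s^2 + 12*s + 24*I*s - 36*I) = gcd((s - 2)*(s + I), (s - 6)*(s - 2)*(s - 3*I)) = s - 2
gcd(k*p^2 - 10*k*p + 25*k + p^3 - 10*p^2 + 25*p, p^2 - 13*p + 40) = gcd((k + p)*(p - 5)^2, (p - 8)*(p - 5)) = p - 5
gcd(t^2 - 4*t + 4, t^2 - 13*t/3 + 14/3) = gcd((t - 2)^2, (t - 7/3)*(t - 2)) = t - 2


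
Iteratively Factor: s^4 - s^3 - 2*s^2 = (s + 1)*(s^3 - 2*s^2) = (s - 2)*(s + 1)*(s^2) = s*(s - 2)*(s + 1)*(s)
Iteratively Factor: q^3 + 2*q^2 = (q + 2)*(q^2) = q*(q + 2)*(q)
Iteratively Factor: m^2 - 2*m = (m)*(m - 2)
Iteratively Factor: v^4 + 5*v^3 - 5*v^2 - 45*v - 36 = (v + 3)*(v^3 + 2*v^2 - 11*v - 12) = (v + 3)*(v + 4)*(v^2 - 2*v - 3) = (v - 3)*(v + 3)*(v + 4)*(v + 1)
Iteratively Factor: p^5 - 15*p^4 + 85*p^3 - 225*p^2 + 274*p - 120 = (p - 1)*(p^4 - 14*p^3 + 71*p^2 - 154*p + 120) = (p - 4)*(p - 1)*(p^3 - 10*p^2 + 31*p - 30) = (p - 5)*(p - 4)*(p - 1)*(p^2 - 5*p + 6) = (p - 5)*(p - 4)*(p - 2)*(p - 1)*(p - 3)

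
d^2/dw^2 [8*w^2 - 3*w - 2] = 16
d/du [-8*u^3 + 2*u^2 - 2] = 4*u*(1 - 6*u)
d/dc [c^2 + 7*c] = 2*c + 7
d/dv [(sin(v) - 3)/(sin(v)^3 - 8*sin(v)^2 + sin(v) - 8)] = (-2*sin(v)^3 + 17*sin(v)^2 - 48*sin(v) - 5)*cos(v)/((sin(v) - 8)^2*(sin(v)^2 + 1)^2)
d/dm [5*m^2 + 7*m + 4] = 10*m + 7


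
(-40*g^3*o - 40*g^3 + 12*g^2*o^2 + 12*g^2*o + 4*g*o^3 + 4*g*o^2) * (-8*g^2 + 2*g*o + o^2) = 320*g^5*o + 320*g^5 - 176*g^4*o^2 - 176*g^4*o - 48*g^3*o^3 - 48*g^3*o^2 + 20*g^2*o^4 + 20*g^2*o^3 + 4*g*o^5 + 4*g*o^4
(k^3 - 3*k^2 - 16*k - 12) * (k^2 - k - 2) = k^5 - 4*k^4 - 15*k^3 + 10*k^2 + 44*k + 24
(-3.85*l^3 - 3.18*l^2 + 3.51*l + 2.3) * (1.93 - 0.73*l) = 2.8105*l^4 - 5.1091*l^3 - 8.6997*l^2 + 5.0953*l + 4.439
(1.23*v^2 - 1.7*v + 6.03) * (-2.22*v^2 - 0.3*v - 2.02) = -2.7306*v^4 + 3.405*v^3 - 15.3612*v^2 + 1.625*v - 12.1806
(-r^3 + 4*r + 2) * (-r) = r^4 - 4*r^2 - 2*r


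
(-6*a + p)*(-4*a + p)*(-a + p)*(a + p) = -24*a^4 + 10*a^3*p + 23*a^2*p^2 - 10*a*p^3 + p^4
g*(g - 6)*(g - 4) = g^3 - 10*g^2 + 24*g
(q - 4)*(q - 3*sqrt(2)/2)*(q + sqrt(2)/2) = q^3 - 4*q^2 - sqrt(2)*q^2 - 3*q/2 + 4*sqrt(2)*q + 6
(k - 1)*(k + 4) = k^2 + 3*k - 4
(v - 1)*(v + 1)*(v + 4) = v^3 + 4*v^2 - v - 4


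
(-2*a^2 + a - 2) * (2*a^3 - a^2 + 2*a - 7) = -4*a^5 + 4*a^4 - 9*a^3 + 18*a^2 - 11*a + 14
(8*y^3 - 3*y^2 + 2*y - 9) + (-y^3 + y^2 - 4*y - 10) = 7*y^3 - 2*y^2 - 2*y - 19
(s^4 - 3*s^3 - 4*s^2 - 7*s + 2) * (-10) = -10*s^4 + 30*s^3 + 40*s^2 + 70*s - 20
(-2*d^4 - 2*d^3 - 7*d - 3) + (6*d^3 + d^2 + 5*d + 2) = -2*d^4 + 4*d^3 + d^2 - 2*d - 1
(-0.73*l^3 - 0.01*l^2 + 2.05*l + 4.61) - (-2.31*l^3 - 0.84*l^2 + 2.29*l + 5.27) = 1.58*l^3 + 0.83*l^2 - 0.24*l - 0.659999999999999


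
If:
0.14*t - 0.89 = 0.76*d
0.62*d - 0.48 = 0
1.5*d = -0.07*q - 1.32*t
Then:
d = 0.77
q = -215.72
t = 10.56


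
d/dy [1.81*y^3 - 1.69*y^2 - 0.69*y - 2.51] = 5.43*y^2 - 3.38*y - 0.69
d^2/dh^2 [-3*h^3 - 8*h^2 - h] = -18*h - 16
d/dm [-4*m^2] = -8*m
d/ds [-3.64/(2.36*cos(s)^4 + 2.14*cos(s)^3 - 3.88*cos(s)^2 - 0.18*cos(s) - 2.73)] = (-34.3616*cos(s)^3 - 23.3688*cos(s)^2 + 28.2464*cos(s) + 0.6552)*sin(s)/(-2.36*cos(s)^4 - 2.14*cos(s)^3 + 3.88*cos(s)^2 + 0.18*cos(s) + 2.73)^2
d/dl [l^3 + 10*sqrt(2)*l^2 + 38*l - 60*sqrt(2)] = 3*l^2 + 20*sqrt(2)*l + 38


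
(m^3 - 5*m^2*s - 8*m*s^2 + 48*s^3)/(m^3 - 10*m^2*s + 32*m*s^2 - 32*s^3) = (-m - 3*s)/(-m + 2*s)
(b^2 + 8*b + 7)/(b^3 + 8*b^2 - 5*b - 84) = (b + 1)/(b^2 + b - 12)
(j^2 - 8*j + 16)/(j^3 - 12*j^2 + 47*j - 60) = (j - 4)/(j^2 - 8*j + 15)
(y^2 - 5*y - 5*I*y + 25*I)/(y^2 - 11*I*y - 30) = (y - 5)/(y - 6*I)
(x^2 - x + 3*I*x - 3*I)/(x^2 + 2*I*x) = (x^2 - x + 3*I*x - 3*I)/(x*(x + 2*I))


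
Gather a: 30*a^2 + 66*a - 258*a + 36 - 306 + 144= 30*a^2 - 192*a - 126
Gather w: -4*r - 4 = -4*r - 4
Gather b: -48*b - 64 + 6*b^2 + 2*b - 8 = 6*b^2 - 46*b - 72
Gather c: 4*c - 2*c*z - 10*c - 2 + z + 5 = c*(-2*z - 6) + z + 3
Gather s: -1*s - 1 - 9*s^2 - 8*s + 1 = -9*s^2 - 9*s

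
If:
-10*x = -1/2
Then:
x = 1/20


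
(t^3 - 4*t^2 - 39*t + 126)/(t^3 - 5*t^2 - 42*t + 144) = (t - 7)/(t - 8)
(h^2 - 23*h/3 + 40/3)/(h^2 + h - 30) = (h - 8/3)/(h + 6)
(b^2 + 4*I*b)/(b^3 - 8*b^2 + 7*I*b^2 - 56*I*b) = (b + 4*I)/(b^2 + b*(-8 + 7*I) - 56*I)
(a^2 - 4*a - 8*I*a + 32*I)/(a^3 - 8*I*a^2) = (a - 4)/a^2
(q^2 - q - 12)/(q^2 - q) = (q^2 - q - 12)/(q*(q - 1))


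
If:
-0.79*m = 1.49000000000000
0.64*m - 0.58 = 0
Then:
No Solution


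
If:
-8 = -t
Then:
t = 8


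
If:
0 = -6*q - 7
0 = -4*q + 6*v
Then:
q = -7/6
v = -7/9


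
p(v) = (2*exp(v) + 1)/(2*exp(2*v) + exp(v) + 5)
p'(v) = (2*exp(v) + 1)*(-4*exp(2*v) - exp(v))/(2*exp(2*v) + exp(v) + 5)^2 + 2*exp(v)/(2*exp(2*v) + exp(v) + 5)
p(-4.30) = 0.20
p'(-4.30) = 0.00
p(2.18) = 0.11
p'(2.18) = -0.10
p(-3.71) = 0.21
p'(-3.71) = 0.01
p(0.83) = 0.31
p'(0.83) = -0.15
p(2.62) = 0.07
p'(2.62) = -0.07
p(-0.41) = 0.36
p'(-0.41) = 0.07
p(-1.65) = 0.26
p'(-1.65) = 0.06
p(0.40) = 0.36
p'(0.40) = -0.07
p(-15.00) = 0.20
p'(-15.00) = 0.00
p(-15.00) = 0.20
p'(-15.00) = 0.00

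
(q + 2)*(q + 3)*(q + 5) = q^3 + 10*q^2 + 31*q + 30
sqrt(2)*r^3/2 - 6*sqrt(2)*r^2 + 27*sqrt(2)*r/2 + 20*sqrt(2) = (r - 8)*(r - 5)*(sqrt(2)*r/2 + sqrt(2)/2)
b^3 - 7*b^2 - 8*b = b*(b - 8)*(b + 1)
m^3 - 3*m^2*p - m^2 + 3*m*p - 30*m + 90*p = (m - 6)*(m + 5)*(m - 3*p)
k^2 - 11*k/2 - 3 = (k - 6)*(k + 1/2)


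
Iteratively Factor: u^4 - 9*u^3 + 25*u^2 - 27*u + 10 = (u - 1)*(u^3 - 8*u^2 + 17*u - 10) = (u - 2)*(u - 1)*(u^2 - 6*u + 5) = (u - 5)*(u - 2)*(u - 1)*(u - 1)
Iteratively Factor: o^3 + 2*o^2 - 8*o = (o - 2)*(o^2 + 4*o) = (o - 2)*(o + 4)*(o)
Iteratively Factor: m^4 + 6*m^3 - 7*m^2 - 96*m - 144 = (m + 4)*(m^3 + 2*m^2 - 15*m - 36) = (m + 3)*(m + 4)*(m^2 - m - 12) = (m - 4)*(m + 3)*(m + 4)*(m + 3)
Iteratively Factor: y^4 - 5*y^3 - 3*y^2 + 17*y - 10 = (y - 1)*(y^3 - 4*y^2 - 7*y + 10) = (y - 1)*(y + 2)*(y^2 - 6*y + 5) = (y - 1)^2*(y + 2)*(y - 5)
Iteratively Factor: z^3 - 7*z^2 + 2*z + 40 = (z - 4)*(z^2 - 3*z - 10) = (z - 4)*(z + 2)*(z - 5)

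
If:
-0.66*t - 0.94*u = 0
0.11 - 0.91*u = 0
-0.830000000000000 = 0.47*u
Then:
No Solution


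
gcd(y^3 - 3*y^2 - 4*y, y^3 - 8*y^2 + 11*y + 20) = y^2 - 3*y - 4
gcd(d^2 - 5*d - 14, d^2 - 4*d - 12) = d + 2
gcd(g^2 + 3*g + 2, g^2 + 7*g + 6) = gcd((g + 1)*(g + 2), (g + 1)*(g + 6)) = g + 1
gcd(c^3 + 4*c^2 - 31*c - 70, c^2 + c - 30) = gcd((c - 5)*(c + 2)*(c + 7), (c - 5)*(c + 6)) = c - 5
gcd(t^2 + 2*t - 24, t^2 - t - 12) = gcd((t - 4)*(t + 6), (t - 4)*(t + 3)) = t - 4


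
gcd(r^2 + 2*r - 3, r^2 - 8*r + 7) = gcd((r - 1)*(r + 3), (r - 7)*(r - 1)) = r - 1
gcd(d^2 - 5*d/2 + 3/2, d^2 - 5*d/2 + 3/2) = d^2 - 5*d/2 + 3/2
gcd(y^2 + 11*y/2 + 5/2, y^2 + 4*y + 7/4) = y + 1/2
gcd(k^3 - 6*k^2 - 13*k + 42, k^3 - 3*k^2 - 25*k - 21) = k^2 - 4*k - 21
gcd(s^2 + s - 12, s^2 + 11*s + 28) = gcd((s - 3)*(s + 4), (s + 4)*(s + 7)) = s + 4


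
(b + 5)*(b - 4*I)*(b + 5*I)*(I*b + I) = I*b^4 - b^3 + 6*I*b^3 - 6*b^2 + 25*I*b^2 - 5*b + 120*I*b + 100*I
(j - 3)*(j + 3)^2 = j^3 + 3*j^2 - 9*j - 27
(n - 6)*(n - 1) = n^2 - 7*n + 6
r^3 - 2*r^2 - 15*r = r*(r - 5)*(r + 3)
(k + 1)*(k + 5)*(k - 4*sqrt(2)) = k^3 - 4*sqrt(2)*k^2 + 6*k^2 - 24*sqrt(2)*k + 5*k - 20*sqrt(2)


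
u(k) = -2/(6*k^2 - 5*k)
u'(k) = -2*(5 - 12*k)/(6*k^2 - 5*k)^2 = 2*(12*k - 5)/(k^2*(6*k - 5)^2)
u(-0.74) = -0.29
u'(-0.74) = -0.57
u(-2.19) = -0.05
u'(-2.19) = -0.04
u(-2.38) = -0.04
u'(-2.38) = -0.03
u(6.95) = -0.01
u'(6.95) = 0.00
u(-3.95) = -0.02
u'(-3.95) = -0.01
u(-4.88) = -0.01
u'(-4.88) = -0.00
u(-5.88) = -0.01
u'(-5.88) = -0.00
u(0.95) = -3.01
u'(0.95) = 28.94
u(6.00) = -0.01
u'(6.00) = 0.00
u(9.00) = 0.00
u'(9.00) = 0.00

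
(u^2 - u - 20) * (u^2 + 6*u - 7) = u^4 + 5*u^3 - 33*u^2 - 113*u + 140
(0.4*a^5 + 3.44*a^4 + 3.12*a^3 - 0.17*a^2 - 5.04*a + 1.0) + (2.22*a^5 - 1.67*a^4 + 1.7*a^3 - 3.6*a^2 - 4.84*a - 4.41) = 2.62*a^5 + 1.77*a^4 + 4.82*a^3 - 3.77*a^2 - 9.88*a - 3.41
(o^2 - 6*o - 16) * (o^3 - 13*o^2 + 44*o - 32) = o^5 - 19*o^4 + 106*o^3 - 88*o^2 - 512*o + 512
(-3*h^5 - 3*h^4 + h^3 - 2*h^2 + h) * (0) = 0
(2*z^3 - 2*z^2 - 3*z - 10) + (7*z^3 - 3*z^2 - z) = 9*z^3 - 5*z^2 - 4*z - 10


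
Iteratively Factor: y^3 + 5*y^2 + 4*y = (y)*(y^2 + 5*y + 4) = y*(y + 1)*(y + 4)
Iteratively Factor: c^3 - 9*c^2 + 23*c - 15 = (c - 1)*(c^2 - 8*c + 15) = (c - 5)*(c - 1)*(c - 3)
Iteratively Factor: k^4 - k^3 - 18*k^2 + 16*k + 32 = (k + 4)*(k^3 - 5*k^2 + 2*k + 8) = (k + 1)*(k + 4)*(k^2 - 6*k + 8) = (k - 4)*(k + 1)*(k + 4)*(k - 2)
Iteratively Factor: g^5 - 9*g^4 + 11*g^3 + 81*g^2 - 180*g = (g - 4)*(g^4 - 5*g^3 - 9*g^2 + 45*g) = g*(g - 4)*(g^3 - 5*g^2 - 9*g + 45) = g*(g - 4)*(g - 3)*(g^2 - 2*g - 15) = g*(g - 5)*(g - 4)*(g - 3)*(g + 3)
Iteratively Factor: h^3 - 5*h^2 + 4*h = (h)*(h^2 - 5*h + 4) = h*(h - 1)*(h - 4)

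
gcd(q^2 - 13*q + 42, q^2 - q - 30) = q - 6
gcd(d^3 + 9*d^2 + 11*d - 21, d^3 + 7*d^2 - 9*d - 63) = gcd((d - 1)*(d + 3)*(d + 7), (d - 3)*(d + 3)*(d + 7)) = d^2 + 10*d + 21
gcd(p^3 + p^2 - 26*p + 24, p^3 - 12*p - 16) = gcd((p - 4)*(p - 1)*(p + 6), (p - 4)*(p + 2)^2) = p - 4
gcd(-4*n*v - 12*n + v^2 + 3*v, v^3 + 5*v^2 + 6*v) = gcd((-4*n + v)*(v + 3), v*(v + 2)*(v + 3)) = v + 3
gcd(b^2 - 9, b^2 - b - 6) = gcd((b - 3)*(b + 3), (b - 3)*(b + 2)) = b - 3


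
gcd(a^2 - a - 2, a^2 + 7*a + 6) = a + 1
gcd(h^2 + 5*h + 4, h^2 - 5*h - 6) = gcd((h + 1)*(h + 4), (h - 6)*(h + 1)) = h + 1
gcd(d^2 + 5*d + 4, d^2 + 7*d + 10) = 1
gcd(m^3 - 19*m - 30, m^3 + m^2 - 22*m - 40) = m^2 - 3*m - 10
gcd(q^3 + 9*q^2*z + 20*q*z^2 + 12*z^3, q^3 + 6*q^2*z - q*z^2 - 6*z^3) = q^2 + 7*q*z + 6*z^2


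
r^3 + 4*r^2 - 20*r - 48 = (r - 4)*(r + 2)*(r + 6)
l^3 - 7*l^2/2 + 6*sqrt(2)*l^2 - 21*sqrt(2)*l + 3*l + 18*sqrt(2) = (l - 2)*(l - 3/2)*(l + 6*sqrt(2))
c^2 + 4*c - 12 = (c - 2)*(c + 6)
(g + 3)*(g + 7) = g^2 + 10*g + 21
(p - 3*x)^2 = p^2 - 6*p*x + 9*x^2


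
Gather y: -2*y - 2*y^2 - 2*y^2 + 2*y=-4*y^2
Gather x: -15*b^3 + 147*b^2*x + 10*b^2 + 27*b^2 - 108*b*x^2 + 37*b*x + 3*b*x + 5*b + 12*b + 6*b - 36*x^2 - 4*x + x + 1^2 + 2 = -15*b^3 + 37*b^2 + 23*b + x^2*(-108*b - 36) + x*(147*b^2 + 40*b - 3) + 3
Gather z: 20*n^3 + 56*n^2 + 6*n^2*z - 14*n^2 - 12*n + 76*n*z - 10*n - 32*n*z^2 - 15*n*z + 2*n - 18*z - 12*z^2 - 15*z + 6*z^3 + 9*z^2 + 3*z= 20*n^3 + 42*n^2 - 20*n + 6*z^3 + z^2*(-32*n - 3) + z*(6*n^2 + 61*n - 30)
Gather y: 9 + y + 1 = y + 10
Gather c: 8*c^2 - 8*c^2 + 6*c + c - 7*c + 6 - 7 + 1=0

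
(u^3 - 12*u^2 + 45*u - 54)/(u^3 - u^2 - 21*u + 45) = (u - 6)/(u + 5)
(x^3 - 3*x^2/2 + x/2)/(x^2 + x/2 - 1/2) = x*(x - 1)/(x + 1)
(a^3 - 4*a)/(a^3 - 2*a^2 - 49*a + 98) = a*(a + 2)/(a^2 - 49)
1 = 1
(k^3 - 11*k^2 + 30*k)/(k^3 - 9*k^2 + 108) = k*(k - 5)/(k^2 - 3*k - 18)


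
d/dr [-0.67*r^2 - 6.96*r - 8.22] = -1.34*r - 6.96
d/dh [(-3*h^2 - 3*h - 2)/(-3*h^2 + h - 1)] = (-12*h^2 - 6*h + 5)/(9*h^4 - 6*h^3 + 7*h^2 - 2*h + 1)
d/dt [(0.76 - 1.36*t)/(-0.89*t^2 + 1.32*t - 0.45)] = (-1.2104*t^2 + 1.3528*t - 0.3912)/(0.7921*t^4 - 2.3496*t^3 + 2.5434*t^2 - 1.188*t + 0.2025)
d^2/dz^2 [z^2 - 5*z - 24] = 2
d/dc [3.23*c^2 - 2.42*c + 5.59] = 6.46*c - 2.42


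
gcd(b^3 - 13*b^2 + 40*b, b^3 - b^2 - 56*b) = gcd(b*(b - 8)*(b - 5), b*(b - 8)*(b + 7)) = b^2 - 8*b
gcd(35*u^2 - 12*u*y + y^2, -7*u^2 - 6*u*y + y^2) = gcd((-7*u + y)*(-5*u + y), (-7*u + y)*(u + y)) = -7*u + y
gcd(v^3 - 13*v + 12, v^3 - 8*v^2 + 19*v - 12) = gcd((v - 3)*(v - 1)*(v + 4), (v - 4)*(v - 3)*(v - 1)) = v^2 - 4*v + 3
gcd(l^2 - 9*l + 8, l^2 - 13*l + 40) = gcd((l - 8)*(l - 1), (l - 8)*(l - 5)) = l - 8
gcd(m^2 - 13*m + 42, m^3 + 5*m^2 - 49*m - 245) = m - 7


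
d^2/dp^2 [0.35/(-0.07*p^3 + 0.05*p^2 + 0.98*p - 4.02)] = ((0.147*p - 0.035)*(0.07*p^3 - 0.05*p^2 - 0.98*p + 4.02) - 0.35*(-0.42*p^2 + 0.2*p + 1.96)*(-0.21*p^2 + 0.1*p + 0.98))/(0.07*p^3 - 0.05*p^2 - 0.98*p + 4.02)^3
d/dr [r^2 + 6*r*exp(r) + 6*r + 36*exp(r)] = 6*r*exp(r) + 2*r + 42*exp(r) + 6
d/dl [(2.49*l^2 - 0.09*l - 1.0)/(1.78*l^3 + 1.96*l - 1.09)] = ((4.98*l - 0.09)*(1.78*l^3 + 1.96*l - 1.09) + (5.34*l^2 + 1.96)*(-2.49*l^2 + 0.09*l + 1.0))/(1.78*l^3 + 1.96*l - 1.09)^2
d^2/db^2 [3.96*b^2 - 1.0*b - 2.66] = 7.92000000000000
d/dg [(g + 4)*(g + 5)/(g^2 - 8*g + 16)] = (-17*g - 76)/(g^3 - 12*g^2 + 48*g - 64)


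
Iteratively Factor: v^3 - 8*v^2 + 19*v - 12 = (v - 1)*(v^2 - 7*v + 12) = (v - 4)*(v - 1)*(v - 3)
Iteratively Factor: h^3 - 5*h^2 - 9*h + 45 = (h - 3)*(h^2 - 2*h - 15) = (h - 5)*(h - 3)*(h + 3)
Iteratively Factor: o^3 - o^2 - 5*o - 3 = (o + 1)*(o^2 - 2*o - 3) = (o - 3)*(o + 1)*(o + 1)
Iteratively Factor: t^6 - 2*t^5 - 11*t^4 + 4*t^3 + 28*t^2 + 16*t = (t)*(t^5 - 2*t^4 - 11*t^3 + 4*t^2 + 28*t + 16) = t*(t + 1)*(t^4 - 3*t^3 - 8*t^2 + 12*t + 16) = t*(t - 4)*(t + 1)*(t^3 + t^2 - 4*t - 4) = t*(t - 4)*(t - 2)*(t + 1)*(t^2 + 3*t + 2) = t*(t - 4)*(t - 2)*(t + 1)*(t + 2)*(t + 1)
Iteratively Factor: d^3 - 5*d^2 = (d)*(d^2 - 5*d) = d^2*(d - 5)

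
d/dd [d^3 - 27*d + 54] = 3*d^2 - 27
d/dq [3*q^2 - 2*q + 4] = 6*q - 2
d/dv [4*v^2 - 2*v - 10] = 8*v - 2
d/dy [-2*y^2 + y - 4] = 1 - 4*y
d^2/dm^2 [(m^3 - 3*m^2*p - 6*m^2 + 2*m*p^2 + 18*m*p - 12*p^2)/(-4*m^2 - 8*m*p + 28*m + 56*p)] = (3*(-m + p + 2)*(m^2 + 2*m*p - 7*m - 14*p)^2 - (2*m + 2*p - 7)^2*(m^3 - 3*m^2*p - 6*m^2 + 2*m*p^2 + 18*m*p - 12*p^2) + (m^2 + 2*m*p - 7*m - 14*p)*(m^3 - 3*m^2*p - 6*m^2 + 2*m*p^2 + 18*m*p - 12*p^2 + (2*m + 2*p - 7)*(3*m^2 - 6*m*p - 12*m + 2*p^2 + 18*p)))/(2*(m^2 + 2*m*p - 7*m - 14*p)^3)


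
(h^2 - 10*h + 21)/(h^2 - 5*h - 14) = (h - 3)/(h + 2)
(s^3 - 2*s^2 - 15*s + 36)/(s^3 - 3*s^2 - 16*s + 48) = (s - 3)/(s - 4)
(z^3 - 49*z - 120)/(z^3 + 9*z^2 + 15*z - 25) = (z^2 - 5*z - 24)/(z^2 + 4*z - 5)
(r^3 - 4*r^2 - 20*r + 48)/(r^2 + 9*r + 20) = (r^2 - 8*r + 12)/(r + 5)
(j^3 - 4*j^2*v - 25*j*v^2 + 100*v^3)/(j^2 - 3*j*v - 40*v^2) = (-j^2 + 9*j*v - 20*v^2)/(-j + 8*v)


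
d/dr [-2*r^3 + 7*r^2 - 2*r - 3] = -6*r^2 + 14*r - 2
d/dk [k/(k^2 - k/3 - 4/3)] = 3*(3*k^2 - k*(6*k - 1) - k - 4)/(-3*k^2 + k + 4)^2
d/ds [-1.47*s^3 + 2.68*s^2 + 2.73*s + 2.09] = -4.41*s^2 + 5.36*s + 2.73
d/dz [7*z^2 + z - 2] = 14*z + 1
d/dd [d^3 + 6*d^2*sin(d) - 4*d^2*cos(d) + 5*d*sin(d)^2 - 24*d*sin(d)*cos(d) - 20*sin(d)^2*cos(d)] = 4*d^2*sin(d) + 6*d^2*cos(d) + 3*d^2 + 12*d*sin(d) + 5*d*sin(2*d) - 8*d*cos(d) - 24*d*cos(2*d) + 5*sin(d) - 12*sin(2*d) - 15*sin(3*d) - 5*cos(2*d)/2 + 5/2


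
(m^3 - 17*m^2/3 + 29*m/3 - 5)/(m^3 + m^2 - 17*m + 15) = (m - 5/3)/(m + 5)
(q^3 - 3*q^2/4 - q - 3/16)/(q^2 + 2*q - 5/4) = (16*q^3 - 12*q^2 - 16*q - 3)/(4*(4*q^2 + 8*q - 5))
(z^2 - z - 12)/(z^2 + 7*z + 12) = (z - 4)/(z + 4)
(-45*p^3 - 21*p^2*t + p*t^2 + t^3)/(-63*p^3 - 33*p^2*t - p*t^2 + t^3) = (5*p - t)/(7*p - t)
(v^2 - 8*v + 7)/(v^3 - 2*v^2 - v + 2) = (v - 7)/(v^2 - v - 2)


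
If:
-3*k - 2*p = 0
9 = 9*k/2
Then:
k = 2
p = -3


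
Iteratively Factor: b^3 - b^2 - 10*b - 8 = (b + 1)*(b^2 - 2*b - 8) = (b + 1)*(b + 2)*(b - 4)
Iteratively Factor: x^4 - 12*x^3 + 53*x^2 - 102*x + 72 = (x - 2)*(x^3 - 10*x^2 + 33*x - 36) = (x - 3)*(x - 2)*(x^2 - 7*x + 12) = (x - 3)^2*(x - 2)*(x - 4)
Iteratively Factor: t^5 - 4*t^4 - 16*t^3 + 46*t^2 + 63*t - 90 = (t + 3)*(t^4 - 7*t^3 + 5*t^2 + 31*t - 30) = (t - 3)*(t + 3)*(t^3 - 4*t^2 - 7*t + 10) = (t - 3)*(t - 1)*(t + 3)*(t^2 - 3*t - 10) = (t - 5)*(t - 3)*(t - 1)*(t + 3)*(t + 2)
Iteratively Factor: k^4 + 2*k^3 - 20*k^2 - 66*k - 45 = (k + 3)*(k^3 - k^2 - 17*k - 15) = (k + 3)^2*(k^2 - 4*k - 5) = (k - 5)*(k + 3)^2*(k + 1)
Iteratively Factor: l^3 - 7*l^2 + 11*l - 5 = (l - 1)*(l^2 - 6*l + 5) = (l - 1)^2*(l - 5)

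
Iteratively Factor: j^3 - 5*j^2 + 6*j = (j - 3)*(j^2 - 2*j) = j*(j - 3)*(j - 2)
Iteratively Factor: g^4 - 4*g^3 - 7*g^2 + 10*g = (g + 2)*(g^3 - 6*g^2 + 5*g) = (g - 1)*(g + 2)*(g^2 - 5*g) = (g - 5)*(g - 1)*(g + 2)*(g)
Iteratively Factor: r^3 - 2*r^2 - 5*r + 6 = (r - 3)*(r^2 + r - 2) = (r - 3)*(r + 2)*(r - 1)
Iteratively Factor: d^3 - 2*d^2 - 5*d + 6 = (d + 2)*(d^2 - 4*d + 3) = (d - 1)*(d + 2)*(d - 3)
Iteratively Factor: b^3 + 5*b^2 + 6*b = (b + 2)*(b^2 + 3*b) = b*(b + 2)*(b + 3)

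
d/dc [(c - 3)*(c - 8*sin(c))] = c + (3 - c)*(8*cos(c) - 1) - 8*sin(c)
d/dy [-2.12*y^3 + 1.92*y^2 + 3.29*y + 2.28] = -6.36*y^2 + 3.84*y + 3.29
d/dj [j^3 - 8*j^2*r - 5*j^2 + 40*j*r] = 3*j^2 - 16*j*r - 10*j + 40*r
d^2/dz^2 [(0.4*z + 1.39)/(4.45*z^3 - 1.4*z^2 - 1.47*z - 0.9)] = (47.526*z^5 + 315.3537*z^4 - 131.754*z^3 - 18.98571*z^2 + 47.54142*z + 1.446102)/(88.121125*z^9 - 83.1705*z^8 - 61.163025*z^7 - 1.26215000000002*z^6 + 53.846415*z^5 + 20.95632*z^4 - 3.476223*z^3 - 9.23643*z^2 - 3.5721*z - 0.729)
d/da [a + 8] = 1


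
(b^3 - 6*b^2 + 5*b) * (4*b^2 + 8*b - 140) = 4*b^5 - 16*b^4 - 168*b^3 + 880*b^2 - 700*b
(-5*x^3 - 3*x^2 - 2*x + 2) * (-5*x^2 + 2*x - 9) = 25*x^5 + 5*x^4 + 49*x^3 + 13*x^2 + 22*x - 18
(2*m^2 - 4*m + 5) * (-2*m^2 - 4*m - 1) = -4*m^4 + 4*m^2 - 16*m - 5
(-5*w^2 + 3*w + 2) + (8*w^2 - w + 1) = 3*w^2 + 2*w + 3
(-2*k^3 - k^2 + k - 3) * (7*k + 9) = -14*k^4 - 25*k^3 - 2*k^2 - 12*k - 27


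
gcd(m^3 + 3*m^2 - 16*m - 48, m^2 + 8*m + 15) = m + 3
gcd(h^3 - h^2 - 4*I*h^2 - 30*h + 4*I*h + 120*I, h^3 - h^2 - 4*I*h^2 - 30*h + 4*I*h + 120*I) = h^3 + h^2*(-1 - 4*I) + h*(-30 + 4*I) + 120*I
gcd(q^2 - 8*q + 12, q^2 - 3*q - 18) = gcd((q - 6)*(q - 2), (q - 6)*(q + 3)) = q - 6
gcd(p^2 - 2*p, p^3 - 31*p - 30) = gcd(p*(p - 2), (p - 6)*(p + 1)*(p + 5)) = 1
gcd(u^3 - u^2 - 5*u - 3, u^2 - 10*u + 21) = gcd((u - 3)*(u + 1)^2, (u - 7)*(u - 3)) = u - 3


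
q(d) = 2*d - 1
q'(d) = 2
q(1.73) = 2.46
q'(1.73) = 2.00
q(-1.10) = -3.20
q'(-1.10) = 2.00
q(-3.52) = -8.04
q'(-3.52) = 2.00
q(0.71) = 0.42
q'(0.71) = 2.00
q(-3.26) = -7.52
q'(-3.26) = 2.00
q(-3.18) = -7.36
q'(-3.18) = 2.00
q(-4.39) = -9.78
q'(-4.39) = 2.00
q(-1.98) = -4.96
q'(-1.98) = 2.00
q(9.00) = 17.00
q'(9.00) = 2.00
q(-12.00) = -25.00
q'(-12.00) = 2.00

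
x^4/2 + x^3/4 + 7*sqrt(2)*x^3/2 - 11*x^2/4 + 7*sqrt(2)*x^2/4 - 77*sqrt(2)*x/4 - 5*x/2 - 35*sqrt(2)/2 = (x/2 + 1)*(x - 5/2)*(x + 1)*(x + 7*sqrt(2))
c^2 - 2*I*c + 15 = (c - 5*I)*(c + 3*I)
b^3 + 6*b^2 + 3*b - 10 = (b - 1)*(b + 2)*(b + 5)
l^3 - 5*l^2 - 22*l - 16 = (l - 8)*(l + 1)*(l + 2)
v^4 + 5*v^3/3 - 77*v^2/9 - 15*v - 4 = (v - 3)*(v + 1/3)*(v + 4/3)*(v + 3)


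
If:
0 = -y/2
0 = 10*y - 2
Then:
No Solution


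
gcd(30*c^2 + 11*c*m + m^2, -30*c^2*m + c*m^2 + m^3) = 6*c + m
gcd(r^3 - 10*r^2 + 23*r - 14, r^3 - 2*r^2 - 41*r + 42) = r^2 - 8*r + 7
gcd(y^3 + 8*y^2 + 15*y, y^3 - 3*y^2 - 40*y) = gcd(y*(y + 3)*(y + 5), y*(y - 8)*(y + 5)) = y^2 + 5*y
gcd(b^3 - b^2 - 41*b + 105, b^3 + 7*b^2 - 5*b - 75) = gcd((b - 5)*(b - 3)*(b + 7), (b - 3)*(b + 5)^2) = b - 3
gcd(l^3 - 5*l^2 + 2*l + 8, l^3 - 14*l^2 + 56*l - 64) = l^2 - 6*l + 8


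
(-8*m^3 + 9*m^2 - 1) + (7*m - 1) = -8*m^3 + 9*m^2 + 7*m - 2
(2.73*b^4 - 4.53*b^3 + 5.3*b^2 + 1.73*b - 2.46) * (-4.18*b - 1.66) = -11.4114*b^5 + 14.4036*b^4 - 14.6342*b^3 - 16.0294*b^2 + 7.411*b + 4.0836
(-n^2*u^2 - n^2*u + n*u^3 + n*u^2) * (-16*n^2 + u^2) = 16*n^4*u^2 + 16*n^4*u - 16*n^3*u^3 - 16*n^3*u^2 - n^2*u^4 - n^2*u^3 + n*u^5 + n*u^4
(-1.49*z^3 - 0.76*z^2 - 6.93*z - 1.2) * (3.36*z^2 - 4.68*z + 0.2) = -5.0064*z^5 + 4.4196*z^4 - 20.026*z^3 + 28.2484*z^2 + 4.23*z - 0.24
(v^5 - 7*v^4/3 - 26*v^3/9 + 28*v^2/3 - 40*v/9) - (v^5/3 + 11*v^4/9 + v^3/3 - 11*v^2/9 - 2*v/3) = 2*v^5/3 - 32*v^4/9 - 29*v^3/9 + 95*v^2/9 - 34*v/9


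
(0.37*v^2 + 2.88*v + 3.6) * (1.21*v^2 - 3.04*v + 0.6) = 0.4477*v^4 + 2.36*v^3 - 4.1772*v^2 - 9.216*v + 2.16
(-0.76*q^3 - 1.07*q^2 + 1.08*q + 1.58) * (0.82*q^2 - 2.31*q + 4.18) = -0.6232*q^5 + 0.8782*q^4 + 0.180500000000001*q^3 - 5.6718*q^2 + 0.8646*q + 6.6044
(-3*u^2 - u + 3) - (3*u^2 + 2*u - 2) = -6*u^2 - 3*u + 5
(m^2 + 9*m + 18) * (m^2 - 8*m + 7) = m^4 + m^3 - 47*m^2 - 81*m + 126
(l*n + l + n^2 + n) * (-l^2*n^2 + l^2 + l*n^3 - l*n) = -l^3*n^3 - l^3*n^2 + l^3*n + l^3 + l*n^5 + l*n^4 - l*n^3 - l*n^2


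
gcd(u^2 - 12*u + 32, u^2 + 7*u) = 1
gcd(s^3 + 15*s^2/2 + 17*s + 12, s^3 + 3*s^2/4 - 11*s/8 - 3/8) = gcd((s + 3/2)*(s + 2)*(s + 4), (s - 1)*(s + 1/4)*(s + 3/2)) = s + 3/2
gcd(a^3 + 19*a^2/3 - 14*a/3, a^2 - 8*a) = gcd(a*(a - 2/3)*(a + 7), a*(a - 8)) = a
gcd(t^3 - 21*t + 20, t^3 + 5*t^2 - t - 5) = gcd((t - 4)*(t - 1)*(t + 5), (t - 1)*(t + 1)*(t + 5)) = t^2 + 4*t - 5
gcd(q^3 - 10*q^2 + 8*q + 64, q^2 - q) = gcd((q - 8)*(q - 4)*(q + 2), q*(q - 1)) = 1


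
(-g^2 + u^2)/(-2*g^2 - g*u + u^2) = (-g + u)/(-2*g + u)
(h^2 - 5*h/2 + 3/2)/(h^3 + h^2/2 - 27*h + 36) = (h - 1)/(h^2 + 2*h - 24)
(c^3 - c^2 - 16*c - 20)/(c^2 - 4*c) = (c^3 - c^2 - 16*c - 20)/(c*(c - 4))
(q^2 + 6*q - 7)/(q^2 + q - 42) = (q - 1)/(q - 6)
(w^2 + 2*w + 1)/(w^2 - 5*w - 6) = (w + 1)/(w - 6)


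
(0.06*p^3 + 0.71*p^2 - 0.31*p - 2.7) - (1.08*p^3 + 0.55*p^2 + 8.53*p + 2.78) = -1.02*p^3 + 0.16*p^2 - 8.84*p - 5.48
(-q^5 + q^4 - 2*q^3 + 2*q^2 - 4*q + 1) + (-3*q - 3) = -q^5 + q^4 - 2*q^3 + 2*q^2 - 7*q - 2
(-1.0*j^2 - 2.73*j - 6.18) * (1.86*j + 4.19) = -1.86*j^3 - 9.2678*j^2 - 22.9335*j - 25.8942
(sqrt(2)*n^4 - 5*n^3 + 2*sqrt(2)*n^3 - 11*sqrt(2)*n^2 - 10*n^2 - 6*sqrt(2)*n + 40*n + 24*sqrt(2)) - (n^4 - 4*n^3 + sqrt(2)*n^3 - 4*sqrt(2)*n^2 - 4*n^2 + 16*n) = -n^4 + sqrt(2)*n^4 - n^3 + sqrt(2)*n^3 - 7*sqrt(2)*n^2 - 6*n^2 - 6*sqrt(2)*n + 24*n + 24*sqrt(2)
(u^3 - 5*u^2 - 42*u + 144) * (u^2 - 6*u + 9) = u^5 - 11*u^4 - 3*u^3 + 351*u^2 - 1242*u + 1296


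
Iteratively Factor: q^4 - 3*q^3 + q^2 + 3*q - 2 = (q + 1)*(q^3 - 4*q^2 + 5*q - 2) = (q - 2)*(q + 1)*(q^2 - 2*q + 1) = (q - 2)*(q - 1)*(q + 1)*(q - 1)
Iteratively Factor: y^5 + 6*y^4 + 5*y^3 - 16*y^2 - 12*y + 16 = (y - 1)*(y^4 + 7*y^3 + 12*y^2 - 4*y - 16) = (y - 1)*(y + 2)*(y^3 + 5*y^2 + 2*y - 8) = (y - 1)*(y + 2)^2*(y^2 + 3*y - 4) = (y - 1)*(y + 2)^2*(y + 4)*(y - 1)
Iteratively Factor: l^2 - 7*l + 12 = (l - 4)*(l - 3)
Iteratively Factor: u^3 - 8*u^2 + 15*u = (u)*(u^2 - 8*u + 15) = u*(u - 5)*(u - 3)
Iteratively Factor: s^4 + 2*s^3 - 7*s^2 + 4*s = (s + 4)*(s^3 - 2*s^2 + s) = s*(s + 4)*(s^2 - 2*s + 1) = s*(s - 1)*(s + 4)*(s - 1)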